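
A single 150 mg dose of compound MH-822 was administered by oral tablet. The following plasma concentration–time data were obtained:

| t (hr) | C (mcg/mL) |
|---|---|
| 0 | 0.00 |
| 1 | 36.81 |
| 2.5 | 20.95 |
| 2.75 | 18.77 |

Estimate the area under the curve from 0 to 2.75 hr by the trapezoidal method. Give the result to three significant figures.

AUC = 66.7 mcg/mL·hr

Trapezoidal AUC_0→2.75:
  [0→1]: (0.00+36.81)/2 × 1 = 18.405
  [1→2.5]: (36.81+20.95)/2 × 1.5 = 43.32
  [2.5→2.75]: (20.95+18.77)/2 × 0.25 = 4.965
  Sum = 66.69 mcg/mL·hr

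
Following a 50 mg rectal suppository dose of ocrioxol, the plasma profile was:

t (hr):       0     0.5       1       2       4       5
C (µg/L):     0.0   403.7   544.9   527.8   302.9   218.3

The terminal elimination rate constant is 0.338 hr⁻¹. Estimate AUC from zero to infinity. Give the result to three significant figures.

Trapezoidal AUC_0→5:
  [0→0.5]: (0.0+403.7)/2 × 0.5 = 100.925
  [0.5→1]: (403.7+544.9)/2 × 0.5 = 237.15
  [1→2]: (544.9+527.8)/2 × 1 = 536.35
  [2→4]: (527.8+302.9)/2 × 2 = 830.7
  [4→5]: (302.9+218.3)/2 × 1 = 260.6
  Sum = 1965.725 µg/L·hr
Extrapolated tail: C_last / k_e = 218.3 / 0.338 = 645.858
AUC_0→∞ = 1965.725 + 645.858 = 2611.583 µg/L·hr

AUC = 2610 µg/L·hr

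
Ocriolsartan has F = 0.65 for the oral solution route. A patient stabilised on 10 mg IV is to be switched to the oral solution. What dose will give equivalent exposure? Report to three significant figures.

For equal systemic exposure: F × D_ev = D_iv
D_ev = D_iv / F = 10 / 0.65 = 15.3846 mg

D_oral = 15.4 mg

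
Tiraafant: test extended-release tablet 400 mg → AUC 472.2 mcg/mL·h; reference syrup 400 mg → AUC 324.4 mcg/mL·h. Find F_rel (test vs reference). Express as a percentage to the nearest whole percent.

F_rel = 146%

F_rel = (AUC_test/D_test) / (AUC_ref/D_ref)
      = (472.2/400) / (324.4/400)
      = 1.1805 / 0.811 = 1.4556 = 145.56%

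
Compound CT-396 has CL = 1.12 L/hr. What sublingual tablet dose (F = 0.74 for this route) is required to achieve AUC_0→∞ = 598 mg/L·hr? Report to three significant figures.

Dose = 905 mg

Dose = CL × AUC_0→∞ / F
     = 1.12 × 598 / 0.74 = 905.081 mg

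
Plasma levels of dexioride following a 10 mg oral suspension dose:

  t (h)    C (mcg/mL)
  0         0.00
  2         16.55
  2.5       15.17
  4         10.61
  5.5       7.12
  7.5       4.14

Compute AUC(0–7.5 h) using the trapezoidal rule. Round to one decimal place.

AUC = 68.4 mcg/mL·h

Trapezoidal AUC_0→7.5:
  [0→2]: (0.00+16.55)/2 × 2 = 16.55
  [2→2.5]: (16.55+15.17)/2 × 0.5 = 7.93
  [2.5→4]: (15.17+10.61)/2 × 1.5 = 19.335
  [4→5.5]: (10.61+7.12)/2 × 1.5 = 13.2975
  [5.5→7.5]: (7.12+4.14)/2 × 2 = 11.26
  Sum = 68.3725 mcg/mL·h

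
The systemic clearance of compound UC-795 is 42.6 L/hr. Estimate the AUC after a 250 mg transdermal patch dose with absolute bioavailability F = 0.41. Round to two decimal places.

AUC = 2.41 mg/L·hr

AUC_0→∞ = F × Dose / CL
        = 0.41 × 250 / 42.6 = 2.4061 mg/L·hr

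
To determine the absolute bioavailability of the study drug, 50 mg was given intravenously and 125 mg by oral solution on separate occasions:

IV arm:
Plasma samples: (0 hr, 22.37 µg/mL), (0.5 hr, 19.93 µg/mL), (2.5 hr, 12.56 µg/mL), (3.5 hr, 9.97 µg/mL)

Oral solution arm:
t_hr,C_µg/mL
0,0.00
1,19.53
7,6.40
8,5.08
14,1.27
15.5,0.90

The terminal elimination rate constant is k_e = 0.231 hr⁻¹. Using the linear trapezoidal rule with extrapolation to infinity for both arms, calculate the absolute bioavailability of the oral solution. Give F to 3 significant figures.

Trapezoidal AUC_0→3.5 (IV):
  [0→0.5]: (22.37+19.93)/2 × 0.5 = 10.575
  [0.5→2.5]: (19.93+12.56)/2 × 2 = 32.49
  [2.5→3.5]: (12.56+9.97)/2 × 1 = 11.265
  Sum = 54.33 µg/mL·hr
IV tail: 9.97/0.231 = 43.160; AUC_iv,0→∞ = 54.33 + 43.160 = 97.49 µg/mL·hr
Trapezoidal AUC_0→15.5 (oral solution):
  [0→1]: (0.00+19.53)/2 × 1 = 9.765
  [1→7]: (19.53+6.40)/2 × 6 = 77.79
  [7→8]: (6.40+5.08)/2 × 1 = 5.74
  [8→14]: (5.08+1.27)/2 × 6 = 19.05
  [14→15.5]: (1.27+0.90)/2 × 1.5 = 1.6275
  Sum = 113.9725 µg/mL·hr
oral solution tail: 0.90/0.231 = 3.896; AUC_ev,0→∞ = 113.9725 + 3.896 = 117.8685 µg/mL·hr
F = (AUC_ev/D_ev)/(AUC_iv/D_iv) = (117.8685/125)/(97.49/50) = 0.942948/1.9498 = 0.4836

F = 0.484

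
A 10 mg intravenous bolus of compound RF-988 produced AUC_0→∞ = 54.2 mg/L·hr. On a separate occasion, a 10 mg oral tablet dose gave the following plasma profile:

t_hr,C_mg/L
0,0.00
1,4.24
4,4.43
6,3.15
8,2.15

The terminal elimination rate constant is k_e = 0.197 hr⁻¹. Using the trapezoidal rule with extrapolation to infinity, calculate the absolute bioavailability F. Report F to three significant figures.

F = 0.718

Trapezoidal AUC_0→8 (oral tablet):
  [0→1]: (0.00+4.24)/2 × 1 = 2.12
  [1→4]: (4.24+4.43)/2 × 3 = 13.005
  [4→6]: (4.43+3.15)/2 × 2 = 7.58
  [6→8]: (3.15+2.15)/2 × 2 = 5.3
  Sum = 28.005 mg/L·hr
Tail: C_last/k_e = 2.15/0.197 = 10.914
AUC_0→∞ (oral tablet) = 28.005 + 10.914 = 38.919 mg/L·hr
F = (AUC_ev/D_ev)/(AUC_iv/D_iv) = (38.919/10)/(54.2/10) = 3.8919/5.42 = 0.7181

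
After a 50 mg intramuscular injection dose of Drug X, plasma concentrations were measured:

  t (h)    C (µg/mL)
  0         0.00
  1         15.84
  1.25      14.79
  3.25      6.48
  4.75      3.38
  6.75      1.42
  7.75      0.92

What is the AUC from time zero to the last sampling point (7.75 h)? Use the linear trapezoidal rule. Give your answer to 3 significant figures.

AUC = 46.4 µg/mL·h

Trapezoidal AUC_0→7.75:
  [0→1]: (0.00+15.84)/2 × 1 = 7.92
  [1→1.25]: (15.84+14.79)/2 × 0.25 = 3.82875
  [1.25→3.25]: (14.79+6.48)/2 × 2 = 21.27
  [3.25→4.75]: (6.48+3.38)/2 × 1.5 = 7.395
  [4.75→6.75]: (3.38+1.42)/2 × 2 = 4.8
  [6.75→7.75]: (1.42+0.92)/2 × 1 = 1.17
  Sum = 46.38375 µg/mL·h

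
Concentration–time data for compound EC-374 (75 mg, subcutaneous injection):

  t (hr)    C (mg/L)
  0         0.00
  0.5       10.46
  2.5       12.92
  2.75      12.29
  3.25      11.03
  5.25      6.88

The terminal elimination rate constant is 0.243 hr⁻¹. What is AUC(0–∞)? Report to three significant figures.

Trapezoidal AUC_0→5.25:
  [0→0.5]: (0.00+10.46)/2 × 0.5 = 2.615
  [0.5→2.5]: (10.46+12.92)/2 × 2 = 23.38
  [2.5→2.75]: (12.92+12.29)/2 × 0.25 = 3.15125
  [2.75→3.25]: (12.29+11.03)/2 × 0.5 = 5.83
  [3.25→5.25]: (11.03+6.88)/2 × 2 = 17.91
  Sum = 52.88625 mg/L·hr
Extrapolated tail: C_last / k_e = 6.88 / 0.243 = 28.313
AUC_0→∞ = 52.88625 + 28.313 = 81.19925 mg/L·hr

AUC = 81.2 mg/L·hr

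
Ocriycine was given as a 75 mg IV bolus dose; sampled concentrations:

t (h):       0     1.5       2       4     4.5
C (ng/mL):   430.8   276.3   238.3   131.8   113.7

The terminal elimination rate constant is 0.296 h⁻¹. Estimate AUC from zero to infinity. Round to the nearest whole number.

Trapezoidal AUC_0→4.5:
  [0→1.5]: (430.8+276.3)/2 × 1.5 = 530.325
  [1.5→2]: (276.3+238.3)/2 × 0.5 = 128.65
  [2→4]: (238.3+131.8)/2 × 2 = 370.1
  [4→4.5]: (131.8+113.7)/2 × 0.5 = 61.375
  Sum = 1090.45 ng/mL·h
Extrapolated tail: C_last / k_e = 113.7 / 0.296 = 384.122
AUC_0→∞ = 1090.45 + 384.122 = 1474.572 ng/mL·h

AUC = 1475 ng/mL·h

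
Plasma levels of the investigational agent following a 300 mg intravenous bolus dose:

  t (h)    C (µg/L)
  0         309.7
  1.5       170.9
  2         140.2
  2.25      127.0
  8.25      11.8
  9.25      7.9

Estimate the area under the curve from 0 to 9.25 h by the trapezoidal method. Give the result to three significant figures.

AUC = 898 µg/L·h

Trapezoidal AUC_0→9.25:
  [0→1.5]: (309.7+170.9)/2 × 1.5 = 360.45
  [1.5→2]: (170.9+140.2)/2 × 0.5 = 77.775
  [2→2.25]: (140.2+127.0)/2 × 0.25 = 33.4
  [2.25→8.25]: (127.0+11.8)/2 × 6 = 416.4
  [8.25→9.25]: (11.8+7.9)/2 × 1 = 9.85
  Sum = 897.875 µg/L·h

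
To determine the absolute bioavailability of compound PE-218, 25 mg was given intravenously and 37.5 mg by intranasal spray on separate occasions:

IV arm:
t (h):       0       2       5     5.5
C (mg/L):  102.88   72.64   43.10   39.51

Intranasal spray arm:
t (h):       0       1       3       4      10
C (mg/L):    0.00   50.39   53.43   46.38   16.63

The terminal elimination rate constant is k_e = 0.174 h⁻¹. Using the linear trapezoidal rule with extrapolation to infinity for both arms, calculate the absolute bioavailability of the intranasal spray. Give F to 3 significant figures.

Trapezoidal AUC_0→5.5 (IV):
  [0→2]: (102.88+72.64)/2 × 2 = 175.52
  [2→5]: (72.64+43.10)/2 × 3 = 173.61
  [5→5.5]: (43.10+39.51)/2 × 0.5 = 20.6525
  Sum = 369.7825 mg/L·h
IV tail: 39.51/0.174 = 227.069; AUC_iv,0→∞ = 369.7825 + 227.069 = 596.8515 mg/L·h
Trapezoidal AUC_0→10 (intranasal spray):
  [0→1]: (0.00+50.39)/2 × 1 = 25.195
  [1→3]: (50.39+53.43)/2 × 2 = 103.82
  [3→4]: (53.43+46.38)/2 × 1 = 49.905
  [4→10]: (46.38+16.63)/2 × 6 = 189.03
  Sum = 367.95 mg/L·h
intranasal spray tail: 16.63/0.174 = 95.575; AUC_ev,0→∞ = 367.95 + 95.575 = 463.525 mg/L·h
F = (AUC_ev/D_ev)/(AUC_iv/D_iv) = (463.525/37.5)/(596.8515/25) = 12.3607/23.87406 = 0.5177

F = 0.518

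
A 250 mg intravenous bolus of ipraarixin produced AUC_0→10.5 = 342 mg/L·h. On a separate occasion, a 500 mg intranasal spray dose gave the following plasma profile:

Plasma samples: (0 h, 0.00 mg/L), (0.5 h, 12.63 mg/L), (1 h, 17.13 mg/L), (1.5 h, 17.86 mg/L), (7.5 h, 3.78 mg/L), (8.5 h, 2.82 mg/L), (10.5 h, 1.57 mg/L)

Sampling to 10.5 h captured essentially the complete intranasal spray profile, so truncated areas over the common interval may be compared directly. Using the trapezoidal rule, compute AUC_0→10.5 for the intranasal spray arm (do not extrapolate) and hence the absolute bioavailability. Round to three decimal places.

Trapezoidal AUC_0→10.5 (intranasal spray):
  [0→0.5]: (0.00+12.63)/2 × 0.5 = 3.1575
  [0.5→1]: (12.63+17.13)/2 × 0.5 = 7.44
  [1→1.5]: (17.13+17.86)/2 × 0.5 = 8.7475
  [1.5→7.5]: (17.86+3.78)/2 × 6 = 64.92
  [7.5→8.5]: (3.78+2.82)/2 × 1 = 3.3
  [8.5→10.5]: (2.82+1.57)/2 × 2 = 4.39
  Sum = 91.955 mg/L·h
F = (AUC_ev/D_ev)/(AUC_iv/D_iv) = (91.955/500)/(342/250) = 0.18391/1.368 = 0.1344

F = 0.134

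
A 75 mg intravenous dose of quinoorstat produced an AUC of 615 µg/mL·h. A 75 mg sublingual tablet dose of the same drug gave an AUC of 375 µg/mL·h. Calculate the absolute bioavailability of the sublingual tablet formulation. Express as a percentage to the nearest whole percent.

F = (AUC_ev / D_ev) / (AUC_iv / D_iv)
  = (375/75) / (615/75)
  = 5 / 8.2 = 0.6098
  = 60.98%

F = 61%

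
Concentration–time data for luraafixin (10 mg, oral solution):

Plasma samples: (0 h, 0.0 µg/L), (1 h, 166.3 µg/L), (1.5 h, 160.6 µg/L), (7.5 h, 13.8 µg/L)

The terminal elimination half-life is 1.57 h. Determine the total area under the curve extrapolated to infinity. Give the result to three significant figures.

AUC = 719 µg/L·h

Trapezoidal AUC_0→7.5:
  [0→1]: (0.0+166.3)/2 × 1 = 83.15
  [1→1.5]: (166.3+160.6)/2 × 0.5 = 81.725
  [1.5→7.5]: (160.6+13.8)/2 × 6 = 523.2
  Sum = 688.075 µg/L·h
k_e = ln2 / t½ = 0.693147 / 1.57 = 0.4415 h^-1
Extrapolated tail: C_last / k_e = 13.8 / 0.4415 = 31.257
AUC_0→∞ = 688.075 + 31.257 = 719.332 µg/L·h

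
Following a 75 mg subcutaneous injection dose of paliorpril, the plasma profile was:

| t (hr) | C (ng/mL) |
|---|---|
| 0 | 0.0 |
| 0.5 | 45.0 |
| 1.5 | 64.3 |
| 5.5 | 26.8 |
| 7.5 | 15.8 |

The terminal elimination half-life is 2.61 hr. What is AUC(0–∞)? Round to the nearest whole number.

AUC = 350 ng/mL·hr

Trapezoidal AUC_0→7.5:
  [0→0.5]: (0.0+45.0)/2 × 0.5 = 11.25
  [0.5→1.5]: (45.0+64.3)/2 × 1 = 54.65
  [1.5→5.5]: (64.3+26.8)/2 × 4 = 182.2
  [5.5→7.5]: (26.8+15.8)/2 × 2 = 42.6
  Sum = 290.7 ng/mL·hr
k_e = ln2 / t½ = 0.693147 / 2.61 = 0.2656 hr^-1
Extrapolated tail: C_last / k_e = 15.8 / 0.2656 = 59.488
AUC_0→∞ = 290.7 + 59.488 = 350.188 ng/mL·hr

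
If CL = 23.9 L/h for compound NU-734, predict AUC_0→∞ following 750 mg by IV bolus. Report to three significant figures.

AUC = 31.4 mg/L·h

AUC_0→∞ = Dose_iv / CL
        = 750 / 23.9 = 31.3808 mg/L·h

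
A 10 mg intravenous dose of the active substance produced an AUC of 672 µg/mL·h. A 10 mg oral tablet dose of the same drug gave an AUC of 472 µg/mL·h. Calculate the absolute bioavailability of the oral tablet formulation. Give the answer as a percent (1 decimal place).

F = (AUC_ev / D_ev) / (AUC_iv / D_iv)
  = (472/10) / (672/10)
  = 47.2 / 67.2 = 0.7024
  = 70.24%

F = 70.2%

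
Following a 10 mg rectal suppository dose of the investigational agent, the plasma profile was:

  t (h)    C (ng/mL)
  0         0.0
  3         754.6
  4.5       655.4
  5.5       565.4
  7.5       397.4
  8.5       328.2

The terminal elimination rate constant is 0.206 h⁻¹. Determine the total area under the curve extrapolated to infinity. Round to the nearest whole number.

AUC = 5719 ng/mL·h

Trapezoidal AUC_0→8.5:
  [0→3]: (0.0+754.6)/2 × 3 = 1131.9
  [3→4.5]: (754.6+655.4)/2 × 1.5 = 1057.5
  [4.5→5.5]: (655.4+565.4)/2 × 1 = 610.4
  [5.5→7.5]: (565.4+397.4)/2 × 2 = 962.8
  [7.5→8.5]: (397.4+328.2)/2 × 1 = 362.8
  Sum = 4125.4 ng/mL·h
Extrapolated tail: C_last / k_e = 328.2 / 0.206 = 1593.204
AUC_0→∞ = 4125.4 + 1593.204 = 5718.604 ng/mL·h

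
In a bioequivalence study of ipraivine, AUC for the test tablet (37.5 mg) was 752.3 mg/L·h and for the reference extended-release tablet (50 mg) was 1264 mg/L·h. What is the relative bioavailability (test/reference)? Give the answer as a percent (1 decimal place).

F_rel = (AUC_test/D_test) / (AUC_ref/D_ref)
      = (752.3/37.5) / (1264/50)
      = 20.0613 / 25.28 = 0.7936 = 79.36%

F_rel = 79.4%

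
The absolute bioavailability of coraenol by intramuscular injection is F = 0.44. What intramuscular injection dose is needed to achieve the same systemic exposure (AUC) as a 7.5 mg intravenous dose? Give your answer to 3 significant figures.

D_intramuscular = 17.0 mg

For equal systemic exposure: F × D_ev = D_iv
D_ev = D_iv / F = 7.5 / 0.44 = 17.0455 mg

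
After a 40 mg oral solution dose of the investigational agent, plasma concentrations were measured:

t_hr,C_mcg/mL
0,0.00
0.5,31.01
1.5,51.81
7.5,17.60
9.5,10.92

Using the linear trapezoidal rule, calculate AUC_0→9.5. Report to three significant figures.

AUC = 286 mcg/mL·hr

Trapezoidal AUC_0→9.5:
  [0→0.5]: (0.00+31.01)/2 × 0.5 = 7.7525
  [0.5→1.5]: (31.01+51.81)/2 × 1 = 41.41
  [1.5→7.5]: (51.81+17.60)/2 × 6 = 208.23
  [7.5→9.5]: (17.60+10.92)/2 × 2 = 28.52
  Sum = 285.9125 mcg/mL·hr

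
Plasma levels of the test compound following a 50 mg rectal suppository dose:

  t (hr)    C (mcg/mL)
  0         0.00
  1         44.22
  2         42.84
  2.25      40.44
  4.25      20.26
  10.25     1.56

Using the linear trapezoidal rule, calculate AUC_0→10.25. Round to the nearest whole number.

AUC = 202 mcg/mL·hr

Trapezoidal AUC_0→10.25:
  [0→1]: (0.00+44.22)/2 × 1 = 22.11
  [1→2]: (44.22+42.84)/2 × 1 = 43.53
  [2→2.25]: (42.84+40.44)/2 × 0.25 = 10.41
  [2.25→4.25]: (40.44+20.26)/2 × 2 = 60.7
  [4.25→10.25]: (20.26+1.56)/2 × 6 = 65.46
  Sum = 202.21 mcg/mL·hr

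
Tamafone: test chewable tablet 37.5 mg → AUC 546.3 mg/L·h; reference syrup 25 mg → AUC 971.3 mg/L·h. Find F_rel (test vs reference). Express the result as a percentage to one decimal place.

F_rel = 37.5%

F_rel = (AUC_test/D_test) / (AUC_ref/D_ref)
      = (546.3/37.5) / (971.3/25)
      = 14.568 / 38.852 = 0.3750 = 37.50%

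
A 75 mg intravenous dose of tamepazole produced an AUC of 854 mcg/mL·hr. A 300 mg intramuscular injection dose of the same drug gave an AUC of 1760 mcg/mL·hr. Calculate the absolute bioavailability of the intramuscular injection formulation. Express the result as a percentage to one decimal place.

F = (AUC_ev / D_ev) / (AUC_iv / D_iv)
  = (1760/300) / (854/75)
  = 5.86667 / 11.3867 = 0.5152
  = 51.52%

F = 51.5%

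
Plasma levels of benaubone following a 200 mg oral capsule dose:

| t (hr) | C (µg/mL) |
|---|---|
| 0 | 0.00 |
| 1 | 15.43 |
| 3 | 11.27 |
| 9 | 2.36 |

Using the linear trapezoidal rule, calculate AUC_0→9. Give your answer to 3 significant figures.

Trapezoidal AUC_0→9:
  [0→1]: (0.00+15.43)/2 × 1 = 7.715
  [1→3]: (15.43+11.27)/2 × 2 = 26.7
  [3→9]: (11.27+2.36)/2 × 6 = 40.89
  Sum = 75.305 µg/mL·hr

AUC = 75.3 µg/mL·hr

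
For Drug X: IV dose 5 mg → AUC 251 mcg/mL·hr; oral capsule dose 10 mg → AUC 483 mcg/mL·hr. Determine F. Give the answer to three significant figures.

F = (AUC_ev / D_ev) / (AUC_iv / D_iv)
  = (483/10) / (251/5)
  = 48.3 / 50.2 = 0.9622

F = 0.962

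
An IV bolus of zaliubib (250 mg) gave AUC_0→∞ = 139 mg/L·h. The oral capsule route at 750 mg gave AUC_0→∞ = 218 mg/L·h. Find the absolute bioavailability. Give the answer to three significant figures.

F = 0.523

F = (AUC_ev / D_ev) / (AUC_iv / D_iv)
  = (218/750) / (139/250)
  = 0.290667 / 0.556 = 0.5228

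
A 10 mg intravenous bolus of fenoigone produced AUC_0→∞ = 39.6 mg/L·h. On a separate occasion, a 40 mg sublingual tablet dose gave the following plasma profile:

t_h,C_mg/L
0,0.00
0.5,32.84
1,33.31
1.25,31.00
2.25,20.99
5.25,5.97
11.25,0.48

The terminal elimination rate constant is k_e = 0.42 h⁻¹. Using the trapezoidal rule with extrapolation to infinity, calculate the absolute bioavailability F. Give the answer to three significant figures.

F = 0.756

Trapezoidal AUC_0→11.25 (sublingual tablet):
  [0→0.5]: (0.00+32.84)/2 × 0.5 = 8.21
  [0.5→1]: (32.84+33.31)/2 × 0.5 = 16.5375
  [1→1.25]: (33.31+31.00)/2 × 0.25 = 8.03875
  [1.25→2.25]: (31.00+20.99)/2 × 1 = 25.995
  [2.25→5.25]: (20.99+5.97)/2 × 3 = 40.44
  [5.25→11.25]: (5.97+0.48)/2 × 6 = 19.35
  Sum = 118.57125 mg/L·h
Tail: C_last/k_e = 0.48/0.42 = 1.143
AUC_0→∞ (sublingual tablet) = 118.57125 + 1.143 = 119.71425 mg/L·h
F = (AUC_ev/D_ev)/(AUC_iv/D_iv) = (119.71425/40)/(39.6/10) = 2.99286/3.96 = 0.7558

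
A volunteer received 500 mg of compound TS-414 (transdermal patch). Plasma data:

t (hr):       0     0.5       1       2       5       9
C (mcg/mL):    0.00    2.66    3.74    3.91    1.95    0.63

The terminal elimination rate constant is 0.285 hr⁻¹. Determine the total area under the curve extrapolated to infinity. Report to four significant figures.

AUC = 22.25 mcg/mL·hr

Trapezoidal AUC_0→9:
  [0→0.5]: (0.00+2.66)/2 × 0.5 = 0.665
  [0.5→1]: (2.66+3.74)/2 × 0.5 = 1.6
  [1→2]: (3.74+3.91)/2 × 1 = 3.825
  [2→5]: (3.91+1.95)/2 × 3 = 8.79
  [5→9]: (1.95+0.63)/2 × 4 = 5.16
  Sum = 20.04 mcg/mL·hr
Extrapolated tail: C_last / k_e = 0.63 / 0.285 = 2.211
AUC_0→∞ = 20.04 + 2.211 = 22.251 mcg/mL·hr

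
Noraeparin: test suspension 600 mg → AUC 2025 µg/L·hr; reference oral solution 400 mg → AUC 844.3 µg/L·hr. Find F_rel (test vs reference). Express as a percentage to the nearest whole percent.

F_rel = 160%

F_rel = (AUC_test/D_test) / (AUC_ref/D_ref)
      = (2025/600) / (844.3/400)
      = 3.375 / 2.11075 = 1.5990 = 159.90%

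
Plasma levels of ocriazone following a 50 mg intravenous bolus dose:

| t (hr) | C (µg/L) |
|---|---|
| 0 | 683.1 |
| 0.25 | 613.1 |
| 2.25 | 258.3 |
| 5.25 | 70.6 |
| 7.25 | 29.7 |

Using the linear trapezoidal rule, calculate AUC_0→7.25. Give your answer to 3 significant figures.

Trapezoidal AUC_0→7.25:
  [0→0.25]: (683.1+613.1)/2 × 0.25 = 162.025
  [0.25→2.25]: (613.1+258.3)/2 × 2 = 871.4
  [2.25→5.25]: (258.3+70.6)/2 × 3 = 493.35
  [5.25→7.25]: (70.6+29.7)/2 × 2 = 100.3
  Sum = 1627.075 µg/L·hr

AUC = 1630 µg/L·hr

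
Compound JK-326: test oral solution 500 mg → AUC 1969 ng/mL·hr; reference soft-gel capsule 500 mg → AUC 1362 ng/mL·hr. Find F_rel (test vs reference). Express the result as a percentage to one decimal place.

F_rel = 144.6%

F_rel = (AUC_test/D_test) / (AUC_ref/D_ref)
      = (1969/500) / (1362/500)
      = 3.938 / 2.724 = 1.4457 = 144.57%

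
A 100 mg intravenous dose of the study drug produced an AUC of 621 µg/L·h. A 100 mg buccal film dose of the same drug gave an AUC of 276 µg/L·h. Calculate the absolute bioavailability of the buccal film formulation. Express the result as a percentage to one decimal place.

F = 44.4%

F = (AUC_ev / D_ev) / (AUC_iv / D_iv)
  = (276/100) / (621/100)
  = 2.76 / 6.21 = 0.4444
  = 44.44%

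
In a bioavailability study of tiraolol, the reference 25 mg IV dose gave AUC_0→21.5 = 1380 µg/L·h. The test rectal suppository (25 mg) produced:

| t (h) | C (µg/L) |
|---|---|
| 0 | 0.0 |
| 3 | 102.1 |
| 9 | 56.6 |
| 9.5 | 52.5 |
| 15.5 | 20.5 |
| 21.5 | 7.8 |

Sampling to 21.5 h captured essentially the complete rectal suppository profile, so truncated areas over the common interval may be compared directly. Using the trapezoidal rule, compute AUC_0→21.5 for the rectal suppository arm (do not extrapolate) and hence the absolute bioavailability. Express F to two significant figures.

F = 0.70

Trapezoidal AUC_0→21.5 (rectal suppository):
  [0→3]: (0.0+102.1)/2 × 3 = 153.15
  [3→9]: (102.1+56.6)/2 × 6 = 476.1
  [9→9.5]: (56.6+52.5)/2 × 0.5 = 27.275
  [9.5→15.5]: (52.5+20.5)/2 × 6 = 219.0
  [15.5→21.5]: (20.5+7.8)/2 × 6 = 84.9
  Sum = 960.425 µg/L·h
F = (AUC_ev/D_ev)/(AUC_iv/D_iv) = (960.425/25)/(1380/25) = 38.417/55.2 = 0.6960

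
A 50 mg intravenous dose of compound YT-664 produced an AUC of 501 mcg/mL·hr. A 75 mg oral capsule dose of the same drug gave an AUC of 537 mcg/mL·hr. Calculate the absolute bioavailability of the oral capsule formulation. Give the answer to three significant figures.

F = (AUC_ev / D_ev) / (AUC_iv / D_iv)
  = (537/75) / (501/50)
  = 7.16 / 10.02 = 0.7146

F = 0.715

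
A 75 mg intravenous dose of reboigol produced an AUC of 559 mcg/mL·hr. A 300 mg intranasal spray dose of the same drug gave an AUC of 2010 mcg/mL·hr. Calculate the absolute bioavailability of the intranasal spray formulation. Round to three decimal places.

F = 0.899

F = (AUC_ev / D_ev) / (AUC_iv / D_iv)
  = (2010/300) / (559/75)
  = 6.7 / 7.45333 = 0.8989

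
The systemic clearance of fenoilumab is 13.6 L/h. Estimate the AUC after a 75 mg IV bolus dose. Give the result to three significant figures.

AUC = 5.51 mg/L·h

AUC_0→∞ = Dose_iv / CL
        = 75 / 13.6 = 5.51471 mg/L·h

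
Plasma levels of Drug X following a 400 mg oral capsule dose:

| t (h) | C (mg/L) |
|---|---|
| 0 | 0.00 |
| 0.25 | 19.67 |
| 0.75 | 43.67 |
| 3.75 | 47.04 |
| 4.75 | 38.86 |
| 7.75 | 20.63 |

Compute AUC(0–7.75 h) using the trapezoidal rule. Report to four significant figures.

Trapezoidal AUC_0→7.75:
  [0→0.25]: (0.00+19.67)/2 × 0.25 = 2.45875
  [0.25→0.75]: (19.67+43.67)/2 × 0.5 = 15.835
  [0.75→3.75]: (43.67+47.04)/2 × 3 = 136.065
  [3.75→4.75]: (47.04+38.86)/2 × 1 = 42.95
  [4.75→7.75]: (38.86+20.63)/2 × 3 = 89.235
  Sum = 286.54375 mg/L·h

AUC = 286.5 mg/L·h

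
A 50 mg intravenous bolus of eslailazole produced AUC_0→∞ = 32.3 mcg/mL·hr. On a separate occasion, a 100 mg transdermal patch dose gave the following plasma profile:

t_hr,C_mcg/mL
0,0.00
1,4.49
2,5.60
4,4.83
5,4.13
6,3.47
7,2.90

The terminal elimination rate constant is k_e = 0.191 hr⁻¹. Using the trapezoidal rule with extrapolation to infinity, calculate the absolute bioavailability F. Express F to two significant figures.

Trapezoidal AUC_0→7 (transdermal patch):
  [0→1]: (0.00+4.49)/2 × 1 = 2.245
  [1→2]: (4.49+5.60)/2 × 1 = 5.045
  [2→4]: (5.60+4.83)/2 × 2 = 10.43
  [4→5]: (4.83+4.13)/2 × 1 = 4.48
  [5→6]: (4.13+3.47)/2 × 1 = 3.8
  [6→7]: (3.47+2.90)/2 × 1 = 3.185
  Sum = 29.185 mcg/mL·hr
Tail: C_last/k_e = 2.90/0.191 = 15.183
AUC_0→∞ (transdermal patch) = 29.185 + 15.183 = 44.368 mcg/mL·hr
F = (AUC_ev/D_ev)/(AUC_iv/D_iv) = (44.368/100)/(32.3/50) = 0.44368/0.646 = 0.6868

F = 0.69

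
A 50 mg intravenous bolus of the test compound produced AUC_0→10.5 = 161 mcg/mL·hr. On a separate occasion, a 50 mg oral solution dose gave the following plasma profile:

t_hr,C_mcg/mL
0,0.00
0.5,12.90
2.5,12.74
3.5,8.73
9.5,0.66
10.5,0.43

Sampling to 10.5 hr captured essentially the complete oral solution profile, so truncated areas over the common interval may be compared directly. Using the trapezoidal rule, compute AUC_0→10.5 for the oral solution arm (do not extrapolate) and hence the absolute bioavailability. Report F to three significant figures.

F = 0.424

Trapezoidal AUC_0→10.5 (oral solution):
  [0→0.5]: (0.00+12.90)/2 × 0.5 = 3.225
  [0.5→2.5]: (12.90+12.74)/2 × 2 = 25.64
  [2.5→3.5]: (12.74+8.73)/2 × 1 = 10.735
  [3.5→9.5]: (8.73+0.66)/2 × 6 = 28.17
  [9.5→10.5]: (0.66+0.43)/2 × 1 = 0.545
  Sum = 68.315 mcg/mL·hr
F = (AUC_ev/D_ev)/(AUC_iv/D_iv) = (68.315/50)/(161/50) = 1.3663/3.22 = 0.4243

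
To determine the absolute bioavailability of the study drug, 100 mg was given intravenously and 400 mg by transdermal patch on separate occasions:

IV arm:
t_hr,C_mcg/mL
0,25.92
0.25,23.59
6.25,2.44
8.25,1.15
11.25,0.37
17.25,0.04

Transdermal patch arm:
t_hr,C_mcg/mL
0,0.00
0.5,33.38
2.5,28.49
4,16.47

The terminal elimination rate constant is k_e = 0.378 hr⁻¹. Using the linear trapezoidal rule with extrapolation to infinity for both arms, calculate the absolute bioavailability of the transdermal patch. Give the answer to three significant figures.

Trapezoidal AUC_0→17.25 (IV):
  [0→0.25]: (25.92+23.59)/2 × 0.25 = 6.18875
  [0.25→6.25]: (23.59+2.44)/2 × 6 = 78.09
  [6.25→8.25]: (2.44+1.15)/2 × 2 = 3.59
  [8.25→11.25]: (1.15+0.37)/2 × 3 = 2.28
  [11.25→17.25]: (0.37+0.04)/2 × 6 = 1.23
  Sum = 91.37875 mcg/mL·hr
IV tail: 0.04/0.378 = 0.106; AUC_iv,0→∞ = 91.37875 + 0.106 = 91.48475 mcg/mL·hr
Trapezoidal AUC_0→4 (transdermal patch):
  [0→0.5]: (0.00+33.38)/2 × 0.5 = 8.345
  [0.5→2.5]: (33.38+28.49)/2 × 2 = 61.87
  [2.5→4]: (28.49+16.47)/2 × 1.5 = 33.72
  Sum = 103.935 mcg/mL·hr
transdermal patch tail: 16.47/0.378 = 43.571; AUC_ev,0→∞ = 103.935 + 43.571 = 147.506 mcg/mL·hr
F = (AUC_ev/D_ev)/(AUC_iv/D_iv) = (147.506/400)/(91.48475/100) = 0.368765/0.9148475 = 0.4031

F = 0.403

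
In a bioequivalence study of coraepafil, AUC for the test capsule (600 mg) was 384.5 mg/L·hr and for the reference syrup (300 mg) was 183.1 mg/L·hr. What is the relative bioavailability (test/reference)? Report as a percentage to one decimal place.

F_rel = 105.0%

F_rel = (AUC_test/D_test) / (AUC_ref/D_ref)
      = (384.5/600) / (183.1/300)
      = 0.640833 / 0.610333 = 1.0500 = 105.00%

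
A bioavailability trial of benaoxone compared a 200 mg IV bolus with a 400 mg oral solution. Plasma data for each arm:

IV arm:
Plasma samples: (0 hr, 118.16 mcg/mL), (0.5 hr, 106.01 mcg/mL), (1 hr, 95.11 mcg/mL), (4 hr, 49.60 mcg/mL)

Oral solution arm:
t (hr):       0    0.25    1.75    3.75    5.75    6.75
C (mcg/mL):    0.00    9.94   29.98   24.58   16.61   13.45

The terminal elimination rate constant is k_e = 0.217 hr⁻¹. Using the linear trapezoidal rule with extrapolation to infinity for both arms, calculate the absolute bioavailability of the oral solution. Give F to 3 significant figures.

Trapezoidal AUC_0→4 (IV):
  [0→0.5]: (118.16+106.01)/2 × 0.5 = 56.0425
  [0.5→1]: (106.01+95.11)/2 × 0.5 = 50.28
  [1→4]: (95.11+49.60)/2 × 3 = 217.065
  Sum = 323.3875 mcg/mL·hr
IV tail: 49.60/0.217 = 228.571; AUC_iv,0→∞ = 323.3875 + 228.571 = 551.9585 mcg/mL·hr
Trapezoidal AUC_0→6.75 (oral solution):
  [0→0.25]: (0.00+9.94)/2 × 0.25 = 1.2425
  [0.25→1.75]: (9.94+29.98)/2 × 1.5 = 29.94
  [1.75→3.75]: (29.98+24.58)/2 × 2 = 54.56
  [3.75→5.75]: (24.58+16.61)/2 × 2 = 41.19
  [5.75→6.75]: (16.61+13.45)/2 × 1 = 15.03
  Sum = 141.9625 mcg/mL·hr
oral solution tail: 13.45/0.217 = 61.982; AUC_ev,0→∞ = 141.9625 + 61.982 = 203.9445 mcg/mL·hr
F = (AUC_ev/D_ev)/(AUC_iv/D_iv) = (203.9445/400)/(551.9585/200) = 0.50986125/2.7597925 = 0.1847

F = 0.185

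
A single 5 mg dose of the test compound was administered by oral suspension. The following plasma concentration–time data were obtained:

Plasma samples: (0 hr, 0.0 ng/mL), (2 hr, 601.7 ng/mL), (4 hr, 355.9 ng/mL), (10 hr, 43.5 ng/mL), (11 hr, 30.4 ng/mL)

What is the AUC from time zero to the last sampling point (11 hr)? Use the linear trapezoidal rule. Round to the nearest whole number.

AUC = 2794 ng/mL·hr

Trapezoidal AUC_0→11:
  [0→2]: (0.0+601.7)/2 × 2 = 601.7
  [2→4]: (601.7+355.9)/2 × 2 = 957.6
  [4→10]: (355.9+43.5)/2 × 6 = 1198.2
  [10→11]: (43.5+30.4)/2 × 1 = 36.95
  Sum = 2794.45 ng/mL·hr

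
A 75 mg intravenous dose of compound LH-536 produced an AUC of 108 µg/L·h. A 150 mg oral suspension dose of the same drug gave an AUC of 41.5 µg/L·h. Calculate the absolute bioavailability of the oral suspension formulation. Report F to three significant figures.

F = 0.192

F = (AUC_ev / D_ev) / (AUC_iv / D_iv)
  = (41.5/150) / (108/75)
  = 0.276667 / 1.44 = 0.1921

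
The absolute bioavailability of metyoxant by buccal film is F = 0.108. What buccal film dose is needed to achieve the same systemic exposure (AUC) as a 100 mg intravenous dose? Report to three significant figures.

For equal systemic exposure: F × D_ev = D_iv
D_ev = D_iv / F = 100 / 0.108 = 925.926 mg

D_buccal = 926 mg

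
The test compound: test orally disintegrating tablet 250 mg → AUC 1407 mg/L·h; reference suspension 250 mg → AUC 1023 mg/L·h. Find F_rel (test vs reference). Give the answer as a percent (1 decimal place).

F_rel = (AUC_test/D_test) / (AUC_ref/D_ref)
      = (1407/250) / (1023/250)
      = 5.628 / 4.092 = 1.3754 = 137.54%

F_rel = 137.5%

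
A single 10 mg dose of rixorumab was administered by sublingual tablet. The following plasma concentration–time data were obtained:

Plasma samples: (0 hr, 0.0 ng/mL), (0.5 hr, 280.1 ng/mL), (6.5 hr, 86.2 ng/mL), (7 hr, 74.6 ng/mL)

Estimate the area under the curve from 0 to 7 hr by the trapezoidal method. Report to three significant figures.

AUC = 1210 ng/mL·hr

Trapezoidal AUC_0→7:
  [0→0.5]: (0.0+280.1)/2 × 0.5 = 70.025
  [0.5→6.5]: (280.1+86.2)/2 × 6 = 1098.9
  [6.5→7]: (86.2+74.6)/2 × 0.5 = 40.2
  Sum = 1209.125 ng/mL·hr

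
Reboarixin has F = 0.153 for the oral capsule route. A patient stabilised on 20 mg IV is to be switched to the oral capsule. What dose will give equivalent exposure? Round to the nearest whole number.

D_oral = 131 mg

For equal systemic exposure: F × D_ev = D_iv
D_ev = D_iv / F = 20 / 0.153 = 130.719 mg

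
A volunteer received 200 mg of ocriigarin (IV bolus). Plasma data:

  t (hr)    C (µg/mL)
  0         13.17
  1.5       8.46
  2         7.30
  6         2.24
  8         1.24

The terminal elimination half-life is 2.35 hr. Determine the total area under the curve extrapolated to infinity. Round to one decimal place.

Trapezoidal AUC_0→8:
  [0→1.5]: (13.17+8.46)/2 × 1.5 = 16.2225
  [1.5→2]: (8.46+7.30)/2 × 0.5 = 3.94
  [2→6]: (7.30+2.24)/2 × 4 = 19.08
  [6→8]: (2.24+1.24)/2 × 2 = 3.48
  Sum = 42.7225 µg/mL·hr
k_e = ln2 / t½ = 0.693147 / 2.35 = 0.2950 hr^-1
Extrapolated tail: C_last / k_e = 1.24 / 0.295 = 4.203
AUC_0→∞ = 42.7225 + 4.203 = 46.9255 µg/mL·hr

AUC = 46.9 µg/mL·hr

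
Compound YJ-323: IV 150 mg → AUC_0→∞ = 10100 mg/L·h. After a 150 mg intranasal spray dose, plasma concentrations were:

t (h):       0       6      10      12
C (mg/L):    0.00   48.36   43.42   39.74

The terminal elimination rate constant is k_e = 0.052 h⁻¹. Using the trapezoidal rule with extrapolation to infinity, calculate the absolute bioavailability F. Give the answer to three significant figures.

Trapezoidal AUC_0→12 (intranasal spray):
  [0→6]: (0.00+48.36)/2 × 6 = 145.08
  [6→10]: (48.36+43.42)/2 × 4 = 183.56
  [10→12]: (43.42+39.74)/2 × 2 = 83.16
  Sum = 411.8 mg/L·h
Tail: C_last/k_e = 39.74/0.052 = 764.231
AUC_0→∞ (intranasal spray) = 411.8 + 764.231 = 1176.031 mg/L·h
F = (AUC_ev/D_ev)/(AUC_iv/D_iv) = (1176.031/150)/(10100/150) = 7.84021/67.3333 = 0.1164

F = 0.116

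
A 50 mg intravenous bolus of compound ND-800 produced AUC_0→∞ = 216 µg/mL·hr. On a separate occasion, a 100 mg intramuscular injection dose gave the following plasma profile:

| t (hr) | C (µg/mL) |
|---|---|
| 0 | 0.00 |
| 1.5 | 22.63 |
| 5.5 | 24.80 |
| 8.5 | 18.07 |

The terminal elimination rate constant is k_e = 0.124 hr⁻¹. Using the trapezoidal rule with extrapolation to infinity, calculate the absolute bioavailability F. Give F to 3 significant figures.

Trapezoidal AUC_0→8.5 (intramuscular injection):
  [0→1.5]: (0.00+22.63)/2 × 1.5 = 16.9725
  [1.5→5.5]: (22.63+24.80)/2 × 4 = 94.86
  [5.5→8.5]: (24.80+18.07)/2 × 3 = 64.305
  Sum = 176.1375 µg/mL·hr
Tail: C_last/k_e = 18.07/0.124 = 145.726
AUC_0→∞ (intramuscular injection) = 176.1375 + 145.726 = 321.8635 µg/mL·hr
F = (AUC_ev/D_ev)/(AUC_iv/D_iv) = (321.8635/100)/(216/50) = 3.218635/4.32 = 0.7451

F = 0.745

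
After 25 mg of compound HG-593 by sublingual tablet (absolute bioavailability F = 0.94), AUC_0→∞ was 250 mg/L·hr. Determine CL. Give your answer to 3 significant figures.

CL = 0.0940 L/hr

CL = F × Dose / AUC_0→∞
   = 0.94 × 25 / 250 = 0.094 L/hr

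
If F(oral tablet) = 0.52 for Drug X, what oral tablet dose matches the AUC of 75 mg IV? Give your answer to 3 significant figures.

For equal systemic exposure: F × D_ev = D_iv
D_ev = D_iv / F = 75 / 0.52 = 144.231 mg

D_oral = 144 mg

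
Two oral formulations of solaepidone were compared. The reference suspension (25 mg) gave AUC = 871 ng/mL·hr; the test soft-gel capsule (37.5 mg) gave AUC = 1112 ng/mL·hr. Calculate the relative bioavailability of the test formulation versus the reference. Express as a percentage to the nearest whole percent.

F_rel = (AUC_test/D_test) / (AUC_ref/D_ref)
      = (1112/37.5) / (871/25)
      = 29.6533 / 34.84 = 0.8511 = 85.11%

F_rel = 85%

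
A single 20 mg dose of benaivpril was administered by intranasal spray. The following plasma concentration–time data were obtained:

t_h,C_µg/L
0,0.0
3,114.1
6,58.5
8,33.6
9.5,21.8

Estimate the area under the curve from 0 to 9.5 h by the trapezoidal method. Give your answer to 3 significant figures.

AUC = 564 µg/L·h

Trapezoidal AUC_0→9.5:
  [0→3]: (0.0+114.1)/2 × 3 = 171.15
  [3→6]: (114.1+58.5)/2 × 3 = 258.9
  [6→8]: (58.5+33.6)/2 × 2 = 92.1
  [8→9.5]: (33.6+21.8)/2 × 1.5 = 41.55
  Sum = 563.7 µg/L·h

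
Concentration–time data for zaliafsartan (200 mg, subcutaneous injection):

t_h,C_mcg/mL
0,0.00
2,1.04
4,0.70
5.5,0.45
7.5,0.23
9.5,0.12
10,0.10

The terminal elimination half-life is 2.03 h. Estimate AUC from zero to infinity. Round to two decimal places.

Trapezoidal AUC_0→10:
  [0→2]: (0.00+1.04)/2 × 2 = 1.04
  [2→4]: (1.04+0.70)/2 × 2 = 1.74
  [4→5.5]: (0.70+0.45)/2 × 1.5 = 0.8625
  [5.5→7.5]: (0.45+0.23)/2 × 2 = 0.68
  [7.5→9.5]: (0.23+0.12)/2 × 2 = 0.35
  [9.5→10]: (0.12+0.10)/2 × 0.5 = 0.055
  Sum = 4.7275 mcg/mL·h
k_e = ln2 / t½ = 0.693147 / 2.03 = 0.3415 h^-1
Extrapolated tail: C_last / k_e = 0.10 / 0.3415 = 0.293
AUC_0→∞ = 4.7275 + 0.293 = 5.0205 mcg/mL·h

AUC = 5.02 mcg/mL·h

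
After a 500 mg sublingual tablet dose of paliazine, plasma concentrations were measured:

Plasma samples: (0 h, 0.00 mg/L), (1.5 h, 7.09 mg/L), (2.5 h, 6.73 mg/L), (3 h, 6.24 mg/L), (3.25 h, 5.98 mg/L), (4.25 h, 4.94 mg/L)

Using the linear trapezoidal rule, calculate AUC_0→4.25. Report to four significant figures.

Trapezoidal AUC_0→4.25:
  [0→1.5]: (0.00+7.09)/2 × 1.5 = 5.3175
  [1.5→2.5]: (7.09+6.73)/2 × 1 = 6.91
  [2.5→3]: (6.73+6.24)/2 × 0.5 = 3.2425
  [3→3.25]: (6.24+5.98)/2 × 0.25 = 1.5275
  [3.25→4.25]: (5.98+4.94)/2 × 1 = 5.46
  Sum = 22.4575 mg/L·h

AUC = 22.46 mg/L·h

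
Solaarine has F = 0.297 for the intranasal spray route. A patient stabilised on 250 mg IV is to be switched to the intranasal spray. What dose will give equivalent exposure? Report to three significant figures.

For equal systemic exposure: F × D_ev = D_iv
D_ev = D_iv / F = 250 / 0.297 = 841.751 mg

D_intranasal = 842 mg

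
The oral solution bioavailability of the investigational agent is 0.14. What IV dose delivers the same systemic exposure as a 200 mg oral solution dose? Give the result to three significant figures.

D_iv = 28.0 mg

Systemic exposure from an extravascular dose = F × D_ev, so the equivalent IV dose is F × D_ev.
D_iv = F × D_ev = 0.14 × 200 = 28 mg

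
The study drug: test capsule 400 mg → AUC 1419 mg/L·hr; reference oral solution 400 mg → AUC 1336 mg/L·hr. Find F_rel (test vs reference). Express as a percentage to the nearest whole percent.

F_rel = (AUC_test/D_test) / (AUC_ref/D_ref)
      = (1419/400) / (1336/400)
      = 3.5475 / 3.34 = 1.0621 = 106.21%

F_rel = 106%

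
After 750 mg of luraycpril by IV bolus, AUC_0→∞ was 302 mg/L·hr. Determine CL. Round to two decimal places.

CL = 2.48 L/hr

CL = Dose_iv / AUC_0→∞
   = 750 / 302 = 2.48344 L/hr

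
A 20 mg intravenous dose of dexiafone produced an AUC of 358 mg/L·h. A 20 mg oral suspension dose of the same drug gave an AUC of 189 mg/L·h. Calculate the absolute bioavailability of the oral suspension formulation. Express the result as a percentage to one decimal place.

F = 52.8%

F = (AUC_ev / D_ev) / (AUC_iv / D_iv)
  = (189/20) / (358/20)
  = 9.45 / 17.9 = 0.5279
  = 52.79%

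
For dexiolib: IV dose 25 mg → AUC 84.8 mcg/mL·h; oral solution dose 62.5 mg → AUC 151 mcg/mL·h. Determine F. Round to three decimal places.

F = 0.712

F = (AUC_ev / D_ev) / (AUC_iv / D_iv)
  = (151/62.5) / (84.8/25)
  = 2.416 / 3.392 = 0.7123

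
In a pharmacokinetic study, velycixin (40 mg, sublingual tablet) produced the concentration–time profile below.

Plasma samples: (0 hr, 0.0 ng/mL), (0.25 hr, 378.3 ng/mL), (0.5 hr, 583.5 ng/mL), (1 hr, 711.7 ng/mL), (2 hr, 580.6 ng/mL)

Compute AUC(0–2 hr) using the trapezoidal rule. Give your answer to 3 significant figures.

AUC = 1140 ng/mL·hr

Trapezoidal AUC_0→2:
  [0→0.25]: (0.0+378.3)/2 × 0.25 = 47.2875
  [0.25→0.5]: (378.3+583.5)/2 × 0.25 = 120.225
  [0.5→1]: (583.5+711.7)/2 × 0.5 = 323.8
  [1→2]: (711.7+580.6)/2 × 1 = 646.15
  Sum = 1137.4625 ng/mL·hr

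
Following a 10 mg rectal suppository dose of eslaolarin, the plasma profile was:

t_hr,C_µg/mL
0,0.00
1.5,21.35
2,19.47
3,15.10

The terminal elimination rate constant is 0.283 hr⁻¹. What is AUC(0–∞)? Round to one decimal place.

Trapezoidal AUC_0→3:
  [0→1.5]: (0.00+21.35)/2 × 1.5 = 16.0125
  [1.5→2]: (21.35+19.47)/2 × 0.5 = 10.205
  [2→3]: (19.47+15.10)/2 × 1 = 17.285
  Sum = 43.5025 µg/mL·hr
Extrapolated tail: C_last / k_e = 15.10 / 0.283 = 53.357
AUC_0→∞ = 43.5025 + 53.357 = 96.8595 µg/mL·hr

AUC = 96.9 µg/mL·hr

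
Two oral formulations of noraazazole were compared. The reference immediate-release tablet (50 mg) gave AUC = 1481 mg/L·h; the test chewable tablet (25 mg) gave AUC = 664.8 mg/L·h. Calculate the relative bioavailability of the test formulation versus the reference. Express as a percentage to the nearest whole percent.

F_rel = (AUC_test/D_test) / (AUC_ref/D_ref)
      = (664.8/25) / (1481/50)
      = 26.592 / 29.62 = 0.8978 = 89.78%

F_rel = 90%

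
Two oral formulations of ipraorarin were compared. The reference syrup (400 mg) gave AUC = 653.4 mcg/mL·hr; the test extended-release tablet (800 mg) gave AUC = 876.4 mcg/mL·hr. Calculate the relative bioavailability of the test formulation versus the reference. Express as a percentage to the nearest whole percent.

F_rel = 67%

F_rel = (AUC_test/D_test) / (AUC_ref/D_ref)
      = (876.4/800) / (653.4/400)
      = 1.0955 / 1.6335 = 0.6706 = 67.06%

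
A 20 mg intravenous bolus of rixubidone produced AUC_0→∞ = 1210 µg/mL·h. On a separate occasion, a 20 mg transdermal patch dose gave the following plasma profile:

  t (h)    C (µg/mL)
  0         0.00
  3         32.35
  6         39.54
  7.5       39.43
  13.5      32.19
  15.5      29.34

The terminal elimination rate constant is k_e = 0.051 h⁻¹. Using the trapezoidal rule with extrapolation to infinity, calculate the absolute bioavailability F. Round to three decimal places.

F = 0.882

Trapezoidal AUC_0→15.5 (transdermal patch):
  [0→3]: (0.00+32.35)/2 × 3 = 48.525
  [3→6]: (32.35+39.54)/2 × 3 = 107.835
  [6→7.5]: (39.54+39.43)/2 × 1.5 = 59.2275
  [7.5→13.5]: (39.43+32.19)/2 × 6 = 214.86
  [13.5→15.5]: (32.19+29.34)/2 × 2 = 61.53
  Sum = 491.9775 µg/mL·h
Tail: C_last/k_e = 29.34/0.051 = 575.294
AUC_0→∞ (transdermal patch) = 491.9775 + 575.294 = 1067.2715 µg/mL·h
F = (AUC_ev/D_ev)/(AUC_iv/D_iv) = (1067.2715/20)/(1210/20) = 53.363575/60.5 = 0.8820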